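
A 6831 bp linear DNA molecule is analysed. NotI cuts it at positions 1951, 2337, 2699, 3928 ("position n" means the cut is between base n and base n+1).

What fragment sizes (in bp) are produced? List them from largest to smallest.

Linear molecule, 4 cuts → 5 fragments:
  1951 − 0 = 1951 bp
  2337 − 1951 = 386 bp
  2699 − 2337 = 362 bp
  3928 − 2699 = 1229 bp
  6831 − 3928 = 2903 bp
Sorted largest to smallest: 2903, 1951, 1229, 386, 362 bp.

2903, 1951, 1229, 386, 362 bp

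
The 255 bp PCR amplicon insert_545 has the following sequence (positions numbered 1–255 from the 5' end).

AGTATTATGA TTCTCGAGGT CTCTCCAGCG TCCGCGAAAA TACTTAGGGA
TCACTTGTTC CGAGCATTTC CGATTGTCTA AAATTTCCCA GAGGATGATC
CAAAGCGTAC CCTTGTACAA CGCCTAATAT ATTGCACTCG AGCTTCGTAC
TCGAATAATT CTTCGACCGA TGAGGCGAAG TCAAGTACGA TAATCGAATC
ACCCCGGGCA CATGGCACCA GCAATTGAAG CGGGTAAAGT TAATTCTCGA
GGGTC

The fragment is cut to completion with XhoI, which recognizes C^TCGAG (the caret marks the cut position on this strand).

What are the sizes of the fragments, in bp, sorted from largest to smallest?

124, 109, 13, 9 bp

XhoI sites (CTCGAG) start at positions 13, 137, 246.
XhoI cuts after the first base of each site, so after positions 13, 137, 246.
Linear molecule, 3 cuts → 4 fragments:
  1–13 → 13 bp
  14–137 → 124 bp
  138–246 → 109 bp
  247–255 → 9 bp
Sorted largest to smallest: 124, 109, 13, 9 bp.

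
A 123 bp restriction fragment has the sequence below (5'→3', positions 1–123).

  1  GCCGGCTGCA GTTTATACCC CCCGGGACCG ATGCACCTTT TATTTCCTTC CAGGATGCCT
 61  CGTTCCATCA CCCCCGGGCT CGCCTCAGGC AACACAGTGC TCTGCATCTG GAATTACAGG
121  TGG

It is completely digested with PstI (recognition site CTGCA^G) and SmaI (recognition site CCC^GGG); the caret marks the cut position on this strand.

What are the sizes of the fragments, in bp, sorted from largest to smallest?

52, 48, 13, 10 bp

The PstI site (CTGCAG) starts at position 6.
PstI cuts after base 5 of each site (before the last base), so after position 10.
SmaI sites (CCCGGG) start at positions 21, 73.
SmaI cuts after base 3 of each site, so after positions 23, 75.
Combined cut positions: 10, 23, 75.
Linear molecule, 3 cuts → 4 fragments:
  1–10 → 10 bp
  11–23 → 13 bp
  24–75 → 52 bp
  76–123 → 48 bp
Sorted largest to smallest: 52, 48, 13, 10 bp.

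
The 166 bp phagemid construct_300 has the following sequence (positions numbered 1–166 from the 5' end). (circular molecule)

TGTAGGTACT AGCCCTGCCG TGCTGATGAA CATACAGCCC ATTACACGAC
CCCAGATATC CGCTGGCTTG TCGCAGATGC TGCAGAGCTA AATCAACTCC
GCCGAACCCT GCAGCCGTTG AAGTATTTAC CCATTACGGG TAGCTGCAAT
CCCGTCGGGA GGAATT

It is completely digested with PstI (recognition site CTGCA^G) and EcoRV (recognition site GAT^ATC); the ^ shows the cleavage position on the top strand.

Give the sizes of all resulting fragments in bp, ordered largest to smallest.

110, 29, 27 bp

PstI sites (CTGCAG) start at positions 80, 109.
PstI cuts after base 5 of each site (before the last base), so after positions 84, 113.
The EcoRV site (GATATC) starts at position 55.
EcoRV cuts after base 3 of each site, so after position 57.
Combined cut positions: 57, 84, 113.
Circular molecule, 3 cuts → 3 fragments:
  58–84 → 27 bp
  85–113 → 29 bp
  114–166 then 1–57 → 53 + 57 = 110 bp
Sorted largest to smallest: 110, 29, 27 bp.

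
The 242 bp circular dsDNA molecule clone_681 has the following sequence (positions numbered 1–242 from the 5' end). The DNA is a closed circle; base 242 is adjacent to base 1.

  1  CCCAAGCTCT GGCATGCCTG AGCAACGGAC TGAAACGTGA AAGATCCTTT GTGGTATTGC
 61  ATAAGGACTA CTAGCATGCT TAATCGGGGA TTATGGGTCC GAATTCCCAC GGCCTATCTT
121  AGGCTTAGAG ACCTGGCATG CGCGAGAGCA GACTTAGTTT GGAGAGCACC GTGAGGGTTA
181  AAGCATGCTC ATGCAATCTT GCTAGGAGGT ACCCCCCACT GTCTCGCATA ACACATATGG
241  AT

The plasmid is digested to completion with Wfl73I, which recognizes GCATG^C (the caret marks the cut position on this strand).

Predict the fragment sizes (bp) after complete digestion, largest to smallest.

71, 62, 62, 47 bp

Wfl73I sites (GCATGC) start at positions 12, 74, 136, 183.
Wfl73I cuts after base 5 of each site (before the last base), so after positions 16, 78, 140, 187.
Circular molecule, 4 cuts → 4 fragments:
  17–78 → 62 bp
  79–140 → 62 bp
  141–187 → 47 bp
  188–242 then 1–16 → 55 + 16 = 71 bp
Sorted largest to smallest: 71, 62, 62, 47 bp.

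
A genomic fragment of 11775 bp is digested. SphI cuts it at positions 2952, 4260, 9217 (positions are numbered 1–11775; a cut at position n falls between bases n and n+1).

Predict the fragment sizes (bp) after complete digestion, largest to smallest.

4957, 2952, 2558, 1308 bp

Linear molecule, 3 cuts → 4 fragments:
  2952 − 0 = 2952 bp
  4260 − 2952 = 1308 bp
  9217 − 4260 = 4957 bp
  11775 − 9217 = 2558 bp
Sorted largest to smallest: 4957, 2952, 2558, 1308 bp.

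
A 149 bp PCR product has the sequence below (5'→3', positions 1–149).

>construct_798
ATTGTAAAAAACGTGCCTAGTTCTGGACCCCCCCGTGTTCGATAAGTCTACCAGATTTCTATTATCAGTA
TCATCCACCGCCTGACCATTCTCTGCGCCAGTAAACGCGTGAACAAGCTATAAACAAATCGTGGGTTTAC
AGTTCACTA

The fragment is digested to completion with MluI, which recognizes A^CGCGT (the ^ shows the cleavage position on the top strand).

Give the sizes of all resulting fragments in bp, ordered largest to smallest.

105, 44 bp

The MluI site (ACGCGT) starts at position 105.
MluI cuts after the first base of each site, so after position 105.
Linear molecule, 1 cut → 2 fragments:
  1–105 → 105 bp
  106–149 → 44 bp
Sorted largest to smallest: 105, 44 bp.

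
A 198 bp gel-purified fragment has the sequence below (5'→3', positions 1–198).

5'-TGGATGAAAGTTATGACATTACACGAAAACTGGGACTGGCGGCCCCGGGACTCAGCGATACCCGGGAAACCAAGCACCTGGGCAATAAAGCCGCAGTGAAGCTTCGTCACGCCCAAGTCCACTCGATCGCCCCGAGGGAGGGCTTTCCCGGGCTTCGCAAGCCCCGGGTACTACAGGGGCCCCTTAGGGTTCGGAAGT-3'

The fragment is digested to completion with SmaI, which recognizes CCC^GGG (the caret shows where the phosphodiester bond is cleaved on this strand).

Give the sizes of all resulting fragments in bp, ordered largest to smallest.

SmaI sites (CCCGGG) start at positions 44, 61, 147, 163.
SmaI cuts after base 3 of each site, so after positions 46, 63, 149, 165.
Linear molecule, 4 cuts → 5 fragments:
  1–46 → 46 bp
  47–63 → 17 bp
  64–149 → 86 bp
  150–165 → 16 bp
  166–198 → 33 bp
Sorted largest to smallest: 86, 46, 33, 17, 16 bp.

86, 46, 33, 17, 16 bp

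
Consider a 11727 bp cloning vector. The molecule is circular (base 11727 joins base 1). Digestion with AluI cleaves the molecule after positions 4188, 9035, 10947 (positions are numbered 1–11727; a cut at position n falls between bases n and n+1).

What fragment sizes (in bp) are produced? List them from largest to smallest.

4968, 4847, 1912 bp

Circular molecule, 3 cuts → 3 fragments:
  9035 − 4188 = 4847 bp
  10947 − 9035 = 1912 bp
  wrap: 11727 − 10947 + 4188 = 4968 bp
Sorted largest to smallest: 4968, 4847, 1912 bp.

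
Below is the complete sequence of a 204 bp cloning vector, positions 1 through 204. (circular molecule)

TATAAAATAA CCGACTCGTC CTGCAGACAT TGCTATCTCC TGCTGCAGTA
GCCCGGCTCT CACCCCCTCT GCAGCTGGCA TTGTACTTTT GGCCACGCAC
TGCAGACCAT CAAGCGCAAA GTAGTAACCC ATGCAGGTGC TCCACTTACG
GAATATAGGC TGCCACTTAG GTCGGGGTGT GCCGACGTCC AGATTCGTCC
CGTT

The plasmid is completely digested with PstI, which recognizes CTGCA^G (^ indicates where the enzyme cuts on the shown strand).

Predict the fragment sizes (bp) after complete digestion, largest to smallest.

125, 31, 26, 22 bp

PstI sites (CTGCAG) start at positions 21, 43, 69, 100.
PstI cuts after base 5 of each site (before the last base), so after positions 25, 47, 73, 104.
Circular molecule, 4 cuts → 4 fragments:
  26–47 → 22 bp
  48–73 → 26 bp
  74–104 → 31 bp
  105–204 then 1–25 → 100 + 25 = 125 bp
Sorted largest to smallest: 125, 31, 26, 22 bp.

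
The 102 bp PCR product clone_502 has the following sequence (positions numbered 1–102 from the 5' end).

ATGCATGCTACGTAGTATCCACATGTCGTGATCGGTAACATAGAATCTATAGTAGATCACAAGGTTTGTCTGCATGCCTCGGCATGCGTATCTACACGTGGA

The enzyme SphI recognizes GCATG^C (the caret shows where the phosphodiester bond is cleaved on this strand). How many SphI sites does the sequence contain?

3

GCATGC occurs starting at positions 3, 72, 82.
SphI cuts at 3 sites.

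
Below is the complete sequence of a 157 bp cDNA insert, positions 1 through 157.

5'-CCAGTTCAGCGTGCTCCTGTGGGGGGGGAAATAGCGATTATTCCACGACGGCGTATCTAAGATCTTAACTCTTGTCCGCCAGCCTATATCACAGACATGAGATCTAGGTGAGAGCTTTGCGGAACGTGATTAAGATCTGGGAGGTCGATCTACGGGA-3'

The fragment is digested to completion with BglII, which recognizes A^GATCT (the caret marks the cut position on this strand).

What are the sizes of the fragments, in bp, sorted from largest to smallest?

BglII sites (AGATCT) start at positions 60, 100, 133.
BglII cuts after the first base of each site, so after positions 60, 100, 133.
Linear molecule, 3 cuts → 4 fragments:
  1–60 → 60 bp
  61–100 → 40 bp
  101–133 → 33 bp
  134–157 → 24 bp
Sorted largest to smallest: 60, 40, 33, 24 bp.

60, 40, 33, 24 bp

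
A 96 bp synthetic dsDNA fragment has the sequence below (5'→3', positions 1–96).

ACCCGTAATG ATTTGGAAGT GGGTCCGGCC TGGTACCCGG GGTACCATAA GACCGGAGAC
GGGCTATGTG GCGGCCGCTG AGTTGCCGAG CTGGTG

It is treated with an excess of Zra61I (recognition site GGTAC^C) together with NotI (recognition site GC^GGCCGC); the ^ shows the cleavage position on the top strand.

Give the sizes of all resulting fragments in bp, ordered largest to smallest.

36, 27, 24, 9 bp

Zra61I sites (GGTACC) start at positions 32, 41.
Zra61I cuts after base 5 of each site (before the last base), so after positions 36, 45.
The NotI site (GCGGCCGC) starts at position 71.
NotI cuts after base 2 of each site, so after position 72.
Combined cut positions: 36, 45, 72.
Linear molecule, 3 cuts → 4 fragments:
  1–36 → 36 bp
  37–45 → 9 bp
  46–72 → 27 bp
  73–96 → 24 bp
Sorted largest to smallest: 36, 27, 24, 9 bp.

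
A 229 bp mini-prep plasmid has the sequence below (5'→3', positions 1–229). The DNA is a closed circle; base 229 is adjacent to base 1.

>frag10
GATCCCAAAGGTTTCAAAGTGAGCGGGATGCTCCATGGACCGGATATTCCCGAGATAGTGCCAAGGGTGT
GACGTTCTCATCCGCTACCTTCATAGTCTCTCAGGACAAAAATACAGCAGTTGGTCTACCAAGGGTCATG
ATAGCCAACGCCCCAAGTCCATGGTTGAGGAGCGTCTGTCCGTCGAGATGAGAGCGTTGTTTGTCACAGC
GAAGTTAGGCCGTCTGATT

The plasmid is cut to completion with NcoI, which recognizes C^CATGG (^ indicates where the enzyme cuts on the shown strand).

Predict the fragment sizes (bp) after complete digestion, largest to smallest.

126, 103 bp

NcoI sites (CCATGG) start at positions 33, 159.
NcoI cuts after the first base of each site, so after positions 33, 159.
Circular molecule, 2 cuts → 2 fragments:
  34–159 → 126 bp
  160–229 then 1–33 → 70 + 33 = 103 bp
Sorted largest to smallest: 126, 103 bp.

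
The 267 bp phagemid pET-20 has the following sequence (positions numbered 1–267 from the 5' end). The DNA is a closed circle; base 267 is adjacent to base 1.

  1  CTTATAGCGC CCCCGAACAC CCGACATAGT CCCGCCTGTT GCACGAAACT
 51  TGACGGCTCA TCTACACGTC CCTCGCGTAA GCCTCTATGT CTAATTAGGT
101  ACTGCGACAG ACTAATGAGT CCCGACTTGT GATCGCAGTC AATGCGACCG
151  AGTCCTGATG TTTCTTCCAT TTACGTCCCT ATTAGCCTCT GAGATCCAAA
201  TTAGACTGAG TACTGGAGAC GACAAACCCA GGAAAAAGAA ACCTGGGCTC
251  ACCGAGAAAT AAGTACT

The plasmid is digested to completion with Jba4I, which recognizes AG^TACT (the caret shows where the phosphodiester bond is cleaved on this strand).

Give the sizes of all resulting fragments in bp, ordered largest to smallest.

214, 53 bp

Jba4I sites (AGTACT) start at positions 209, 262.
Jba4I cuts after base 2 of each site, so after positions 210, 263.
Circular molecule, 2 cuts → 2 fragments:
  211–263 → 53 bp
  264–267 then 1–210 → 4 + 210 = 214 bp
Sorted largest to smallest: 214, 53 bp.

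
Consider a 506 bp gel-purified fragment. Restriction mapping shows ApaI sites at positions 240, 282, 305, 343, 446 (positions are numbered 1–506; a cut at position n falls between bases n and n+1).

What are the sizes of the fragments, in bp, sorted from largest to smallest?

Linear molecule, 5 cuts → 6 fragments:
  240 − 0 = 240 bp
  282 − 240 = 42 bp
  305 − 282 = 23 bp
  343 − 305 = 38 bp
  446 − 343 = 103 bp
  506 − 446 = 60 bp
Sorted largest to smallest: 240, 103, 60, 42, 38, 23 bp.

240, 103, 60, 42, 38, 23 bp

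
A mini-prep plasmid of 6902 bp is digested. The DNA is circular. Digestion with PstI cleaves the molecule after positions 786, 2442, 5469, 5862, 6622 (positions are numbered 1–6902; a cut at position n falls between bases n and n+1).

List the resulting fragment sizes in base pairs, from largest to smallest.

3027, 1656, 1066, 760, 393 bp

Circular molecule, 5 cuts → 5 fragments:
  2442 − 786 = 1656 bp
  5469 − 2442 = 3027 bp
  5862 − 5469 = 393 bp
  6622 − 5862 = 760 bp
  wrap: 6902 − 6622 + 786 = 1066 bp
Sorted largest to smallest: 3027, 1656, 1066, 760, 393 bp.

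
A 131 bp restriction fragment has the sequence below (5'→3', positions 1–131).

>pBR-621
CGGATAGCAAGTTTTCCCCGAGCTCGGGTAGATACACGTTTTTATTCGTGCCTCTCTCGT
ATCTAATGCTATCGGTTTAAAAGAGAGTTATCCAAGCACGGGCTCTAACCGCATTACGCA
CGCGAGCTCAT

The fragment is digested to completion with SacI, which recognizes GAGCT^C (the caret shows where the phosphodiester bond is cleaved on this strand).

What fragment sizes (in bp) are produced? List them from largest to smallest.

104, 24, 3 bp

SacI sites (GAGCTC) start at positions 20, 124.
SacI cuts after base 5 of each site (before the last base), so after positions 24, 128.
Linear molecule, 2 cuts → 3 fragments:
  1–24 → 24 bp
  25–128 → 104 bp
  129–131 → 3 bp
Sorted largest to smallest: 104, 24, 3 bp.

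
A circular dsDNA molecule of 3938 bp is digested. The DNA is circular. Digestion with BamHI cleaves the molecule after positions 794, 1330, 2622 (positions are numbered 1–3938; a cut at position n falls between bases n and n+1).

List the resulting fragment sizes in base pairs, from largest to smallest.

2110, 1292, 536 bp

Circular molecule, 3 cuts → 3 fragments:
  1330 − 794 = 536 bp
  2622 − 1330 = 1292 bp
  wrap: 3938 − 2622 + 794 = 2110 bp
Sorted largest to smallest: 2110, 1292, 536 bp.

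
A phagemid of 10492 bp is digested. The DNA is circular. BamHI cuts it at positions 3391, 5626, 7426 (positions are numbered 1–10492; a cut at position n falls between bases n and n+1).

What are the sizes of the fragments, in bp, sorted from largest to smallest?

6457, 2235, 1800 bp

Circular molecule, 3 cuts → 3 fragments:
  5626 − 3391 = 2235 bp
  7426 − 5626 = 1800 bp
  wrap: 10492 − 7426 + 3391 = 6457 bp
Sorted largest to smallest: 6457, 2235, 1800 bp.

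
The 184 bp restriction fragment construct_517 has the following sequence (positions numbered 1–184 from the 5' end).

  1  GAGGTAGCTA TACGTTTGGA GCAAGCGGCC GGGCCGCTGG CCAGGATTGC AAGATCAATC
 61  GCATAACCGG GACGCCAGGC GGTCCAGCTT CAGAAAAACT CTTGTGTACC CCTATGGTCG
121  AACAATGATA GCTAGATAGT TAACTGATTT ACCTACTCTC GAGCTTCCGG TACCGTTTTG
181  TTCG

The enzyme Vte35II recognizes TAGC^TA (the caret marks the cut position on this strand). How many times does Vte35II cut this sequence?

2

TAGCTA occurs starting at positions 5, 129.
Vte35II cuts at 2 sites.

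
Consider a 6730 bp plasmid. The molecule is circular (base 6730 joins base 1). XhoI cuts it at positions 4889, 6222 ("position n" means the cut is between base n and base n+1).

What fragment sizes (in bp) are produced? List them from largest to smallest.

Circular molecule, 2 cuts → 2 fragments:
  6222 − 4889 = 1333 bp
  wrap: 6730 − 6222 + 4889 = 5397 bp
Sorted largest to smallest: 5397, 1333 bp.

5397, 1333 bp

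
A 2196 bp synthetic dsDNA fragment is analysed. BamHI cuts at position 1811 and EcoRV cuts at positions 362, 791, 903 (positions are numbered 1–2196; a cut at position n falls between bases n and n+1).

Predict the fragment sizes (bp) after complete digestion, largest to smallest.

908, 429, 385, 362, 112 bp

Combined cut positions (sorted): 362, 791, 903, 1811.
Linear molecule, 4 cuts → 5 fragments:
  362 − 0 = 362 bp
  791 − 362 = 429 bp
  903 − 791 = 112 bp
  1811 − 903 = 908 bp
  2196 − 1811 = 385 bp
Sorted largest to smallest: 908, 429, 385, 362, 112 bp.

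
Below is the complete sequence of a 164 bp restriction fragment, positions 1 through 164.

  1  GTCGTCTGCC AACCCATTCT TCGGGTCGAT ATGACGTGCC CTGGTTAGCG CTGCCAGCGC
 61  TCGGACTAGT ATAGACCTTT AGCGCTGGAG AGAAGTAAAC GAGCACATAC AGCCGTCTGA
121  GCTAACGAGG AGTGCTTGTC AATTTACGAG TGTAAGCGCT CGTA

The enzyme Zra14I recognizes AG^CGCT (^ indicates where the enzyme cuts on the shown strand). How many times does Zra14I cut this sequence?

4

AGCGCT occurs starting at positions 47, 56, 81, 155.
Zra14I cuts at 4 sites.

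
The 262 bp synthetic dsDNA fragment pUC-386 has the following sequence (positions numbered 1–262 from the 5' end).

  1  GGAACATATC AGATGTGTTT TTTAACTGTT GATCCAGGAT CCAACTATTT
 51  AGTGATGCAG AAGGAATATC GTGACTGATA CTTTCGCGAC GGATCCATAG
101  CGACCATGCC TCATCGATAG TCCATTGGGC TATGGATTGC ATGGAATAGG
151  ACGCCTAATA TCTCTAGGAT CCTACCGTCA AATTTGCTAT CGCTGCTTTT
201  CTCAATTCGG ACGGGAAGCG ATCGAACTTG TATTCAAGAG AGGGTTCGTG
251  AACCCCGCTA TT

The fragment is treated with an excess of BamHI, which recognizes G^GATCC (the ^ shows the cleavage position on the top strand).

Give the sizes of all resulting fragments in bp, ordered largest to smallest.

BamHI sites (GGATCC) start at positions 37, 91, 167.
BamHI cuts after the first base of each site, so after positions 37, 91, 167.
Linear molecule, 3 cuts → 4 fragments:
  1–37 → 37 bp
  38–91 → 54 bp
  92–167 → 76 bp
  168–262 → 95 bp
Sorted largest to smallest: 95, 76, 54, 37 bp.

95, 76, 54, 37 bp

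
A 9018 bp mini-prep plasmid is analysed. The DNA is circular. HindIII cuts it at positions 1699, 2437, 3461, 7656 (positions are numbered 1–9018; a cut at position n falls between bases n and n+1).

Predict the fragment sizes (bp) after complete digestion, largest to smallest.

4195, 3061, 1024, 738 bp

Circular molecule, 4 cuts → 4 fragments:
  2437 − 1699 = 738 bp
  3461 − 2437 = 1024 bp
  7656 − 3461 = 4195 bp
  wrap: 9018 − 7656 + 1699 = 3061 bp
Sorted largest to smallest: 4195, 3061, 1024, 738 bp.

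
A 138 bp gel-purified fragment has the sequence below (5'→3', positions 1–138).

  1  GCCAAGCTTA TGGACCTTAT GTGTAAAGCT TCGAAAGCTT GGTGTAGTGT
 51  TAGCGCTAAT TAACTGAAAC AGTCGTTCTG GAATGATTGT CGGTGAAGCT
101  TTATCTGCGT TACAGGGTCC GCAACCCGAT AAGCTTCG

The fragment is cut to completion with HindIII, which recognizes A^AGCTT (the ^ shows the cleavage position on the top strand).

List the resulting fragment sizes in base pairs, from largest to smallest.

HindIII sites (AAGCTT) start at positions 4, 26, 35, 96, 131.
HindIII cuts after the first base of each site, so after positions 4, 26, 35, 96, 131.
Linear molecule, 5 cuts → 6 fragments:
  1–4 → 4 bp
  5–26 → 22 bp
  27–35 → 9 bp
  36–96 → 61 bp
  97–131 → 35 bp
  132–138 → 7 bp
Sorted largest to smallest: 61, 35, 22, 9, 7, 4 bp.

61, 35, 22, 9, 7, 4 bp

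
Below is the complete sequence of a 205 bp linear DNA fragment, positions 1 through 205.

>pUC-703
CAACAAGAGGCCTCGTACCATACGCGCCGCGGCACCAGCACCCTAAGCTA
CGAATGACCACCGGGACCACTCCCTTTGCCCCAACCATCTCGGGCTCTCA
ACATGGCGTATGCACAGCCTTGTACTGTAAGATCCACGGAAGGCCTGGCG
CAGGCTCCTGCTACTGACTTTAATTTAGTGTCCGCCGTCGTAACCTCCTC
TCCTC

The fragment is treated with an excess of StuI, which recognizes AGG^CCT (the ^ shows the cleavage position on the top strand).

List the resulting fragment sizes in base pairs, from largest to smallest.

133, 62, 10 bp

StuI sites (AGGCCT) start at positions 8, 141.
StuI cuts after base 3 of each site, so after positions 10, 143.
Linear molecule, 2 cuts → 3 fragments:
  1–10 → 10 bp
  11–143 → 133 bp
  144–205 → 62 bp
Sorted largest to smallest: 133, 62, 10 bp.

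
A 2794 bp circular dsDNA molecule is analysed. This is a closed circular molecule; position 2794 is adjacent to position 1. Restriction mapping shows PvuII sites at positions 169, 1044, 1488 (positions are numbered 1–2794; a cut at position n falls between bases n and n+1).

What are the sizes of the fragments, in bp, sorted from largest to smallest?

Circular molecule, 3 cuts → 3 fragments:
  1044 − 169 = 875 bp
  1488 − 1044 = 444 bp
  wrap: 2794 − 1488 + 169 = 1475 bp
Sorted largest to smallest: 1475, 875, 444 bp.

1475, 875, 444 bp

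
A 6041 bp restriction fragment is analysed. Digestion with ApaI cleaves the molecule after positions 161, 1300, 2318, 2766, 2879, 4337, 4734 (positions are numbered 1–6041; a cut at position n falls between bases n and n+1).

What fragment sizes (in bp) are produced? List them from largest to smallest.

Linear molecule, 7 cuts → 8 fragments:
  161 − 0 = 161 bp
  1300 − 161 = 1139 bp
  2318 − 1300 = 1018 bp
  2766 − 2318 = 448 bp
  2879 − 2766 = 113 bp
  4337 − 2879 = 1458 bp
  4734 − 4337 = 397 bp
  6041 − 4734 = 1307 bp
Sorted largest to smallest: 1458, 1307, 1139, 1018, 448, 397, 161, 113 bp.

1458, 1307, 1139, 1018, 448, 397, 161, 113 bp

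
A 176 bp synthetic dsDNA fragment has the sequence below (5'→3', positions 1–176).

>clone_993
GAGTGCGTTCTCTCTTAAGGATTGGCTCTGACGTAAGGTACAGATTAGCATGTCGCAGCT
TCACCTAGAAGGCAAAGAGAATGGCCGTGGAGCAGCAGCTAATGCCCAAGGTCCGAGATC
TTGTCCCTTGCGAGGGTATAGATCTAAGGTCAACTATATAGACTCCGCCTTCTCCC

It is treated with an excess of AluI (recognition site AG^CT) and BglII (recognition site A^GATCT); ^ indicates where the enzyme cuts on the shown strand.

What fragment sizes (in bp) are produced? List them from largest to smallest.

58, 40, 36, 24, 18 bp

AluI sites (AGCT) start at positions 57, 97.
AluI cuts after base 2 of each site, so after positions 58, 98.
BglII sites (AGATCT) start at positions 116, 140.
BglII cuts after the first base of each site, so after positions 116, 140.
Combined cut positions: 58, 98, 116, 140.
Linear molecule, 4 cuts → 5 fragments:
  1–58 → 58 bp
  59–98 → 40 bp
  99–116 → 18 bp
  117–140 → 24 bp
  141–176 → 36 bp
Sorted largest to smallest: 58, 40, 36, 24, 18 bp.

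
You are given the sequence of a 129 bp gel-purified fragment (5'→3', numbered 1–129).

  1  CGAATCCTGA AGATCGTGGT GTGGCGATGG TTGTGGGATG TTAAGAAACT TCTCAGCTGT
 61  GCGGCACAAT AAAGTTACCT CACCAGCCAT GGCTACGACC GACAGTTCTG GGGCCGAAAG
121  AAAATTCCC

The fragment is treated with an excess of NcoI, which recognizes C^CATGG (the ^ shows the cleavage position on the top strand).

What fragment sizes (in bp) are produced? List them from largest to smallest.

The NcoI site (CCATGG) starts at position 87.
NcoI cuts after the first base of each site, so after position 87.
Linear molecule, 1 cut → 2 fragments:
  1–87 → 87 bp
  88–129 → 42 bp
Sorted largest to smallest: 87, 42 bp.

87, 42 bp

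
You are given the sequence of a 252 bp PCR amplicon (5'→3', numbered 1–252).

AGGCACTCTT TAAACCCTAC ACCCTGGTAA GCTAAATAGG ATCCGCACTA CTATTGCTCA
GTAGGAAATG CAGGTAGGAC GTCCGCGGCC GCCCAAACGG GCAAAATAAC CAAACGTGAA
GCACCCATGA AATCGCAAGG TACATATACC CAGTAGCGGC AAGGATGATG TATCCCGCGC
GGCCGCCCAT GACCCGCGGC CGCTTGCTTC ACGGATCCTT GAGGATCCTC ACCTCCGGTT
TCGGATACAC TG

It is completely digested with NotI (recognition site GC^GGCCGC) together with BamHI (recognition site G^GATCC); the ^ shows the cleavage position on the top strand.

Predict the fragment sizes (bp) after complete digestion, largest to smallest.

NotI sites (GCGGCCGC) start at positions 85, 179, 196.
NotI cuts after base 2 of each site, so after positions 86, 180, 197.
BamHI sites (GGATCC) start at positions 39, 213, 223.
BamHI cuts after the first base of each site, so after positions 39, 213, 223.
Combined cut positions: 39, 86, 180, 197, 213, 223.
Linear molecule, 6 cuts → 7 fragments:
  1–39 → 39 bp
  40–86 → 47 bp
  87–180 → 94 bp
  181–197 → 17 bp
  198–213 → 16 bp
  214–223 → 10 bp
  224–252 → 29 bp
Sorted largest to smallest: 94, 47, 39, 29, 17, 16, 10 bp.

94, 47, 39, 29, 17, 16, 10 bp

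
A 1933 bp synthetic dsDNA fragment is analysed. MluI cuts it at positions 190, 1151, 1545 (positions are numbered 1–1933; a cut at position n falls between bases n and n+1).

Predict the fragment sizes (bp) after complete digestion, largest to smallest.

961, 394, 388, 190 bp

Linear molecule, 3 cuts → 4 fragments:
  190 − 0 = 190 bp
  1151 − 190 = 961 bp
  1545 − 1151 = 394 bp
  1933 − 1545 = 388 bp
Sorted largest to smallest: 961, 394, 388, 190 bp.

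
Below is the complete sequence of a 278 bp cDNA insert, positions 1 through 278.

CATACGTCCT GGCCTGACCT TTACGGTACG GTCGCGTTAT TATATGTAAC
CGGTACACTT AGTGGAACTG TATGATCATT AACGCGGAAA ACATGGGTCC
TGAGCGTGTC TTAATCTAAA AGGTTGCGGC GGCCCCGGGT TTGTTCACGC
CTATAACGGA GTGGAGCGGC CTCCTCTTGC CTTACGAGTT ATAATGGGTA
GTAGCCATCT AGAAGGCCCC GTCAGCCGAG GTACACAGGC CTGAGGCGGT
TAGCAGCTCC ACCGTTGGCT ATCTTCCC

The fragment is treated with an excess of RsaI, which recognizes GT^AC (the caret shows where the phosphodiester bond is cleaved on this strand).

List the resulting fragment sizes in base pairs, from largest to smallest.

RsaI sites (GTAC) start at positions 26, 53, 231.
RsaI cuts after base 2 of each site, so after positions 27, 54, 232.
Linear molecule, 3 cuts → 4 fragments:
  1–27 → 27 bp
  28–54 → 27 bp
  55–232 → 178 bp
  233–278 → 46 bp
Sorted largest to smallest: 178, 46, 27, 27 bp.

178, 46, 27, 27 bp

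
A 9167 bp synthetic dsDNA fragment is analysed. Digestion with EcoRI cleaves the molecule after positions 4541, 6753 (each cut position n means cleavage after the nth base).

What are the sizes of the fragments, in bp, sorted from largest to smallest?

Linear molecule, 2 cuts → 3 fragments:
  4541 − 0 = 4541 bp
  6753 − 4541 = 2212 bp
  9167 − 6753 = 2414 bp
Sorted largest to smallest: 4541, 2414, 2212 bp.

4541, 2414, 2212 bp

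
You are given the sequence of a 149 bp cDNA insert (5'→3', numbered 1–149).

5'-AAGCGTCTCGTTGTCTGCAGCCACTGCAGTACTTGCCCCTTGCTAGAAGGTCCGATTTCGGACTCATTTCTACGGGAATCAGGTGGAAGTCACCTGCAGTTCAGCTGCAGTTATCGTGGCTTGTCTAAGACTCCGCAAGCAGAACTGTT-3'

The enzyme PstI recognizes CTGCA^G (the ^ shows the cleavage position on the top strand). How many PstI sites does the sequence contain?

CTGCAG occurs starting at positions 15, 24, 94, 105.
PstI cuts at 4 sites.

4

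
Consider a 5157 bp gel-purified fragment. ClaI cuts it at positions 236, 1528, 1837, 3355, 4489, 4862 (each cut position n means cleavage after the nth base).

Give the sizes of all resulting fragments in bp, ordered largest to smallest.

1518, 1292, 1134, 373, 309, 295, 236 bp

Linear molecule, 6 cuts → 7 fragments:
  236 − 0 = 236 bp
  1528 − 236 = 1292 bp
  1837 − 1528 = 309 bp
  3355 − 1837 = 1518 bp
  4489 − 3355 = 1134 bp
  4862 − 4489 = 373 bp
  5157 − 4862 = 295 bp
Sorted largest to smallest: 1518, 1292, 1134, 373, 309, 295, 236 bp.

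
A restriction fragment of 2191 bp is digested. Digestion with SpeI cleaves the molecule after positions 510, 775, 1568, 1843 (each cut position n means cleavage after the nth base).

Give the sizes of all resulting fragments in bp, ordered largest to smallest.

Linear molecule, 4 cuts → 5 fragments:
  510 − 0 = 510 bp
  775 − 510 = 265 bp
  1568 − 775 = 793 bp
  1843 − 1568 = 275 bp
  2191 − 1843 = 348 bp
Sorted largest to smallest: 793, 510, 348, 275, 265 bp.

793, 510, 348, 275, 265 bp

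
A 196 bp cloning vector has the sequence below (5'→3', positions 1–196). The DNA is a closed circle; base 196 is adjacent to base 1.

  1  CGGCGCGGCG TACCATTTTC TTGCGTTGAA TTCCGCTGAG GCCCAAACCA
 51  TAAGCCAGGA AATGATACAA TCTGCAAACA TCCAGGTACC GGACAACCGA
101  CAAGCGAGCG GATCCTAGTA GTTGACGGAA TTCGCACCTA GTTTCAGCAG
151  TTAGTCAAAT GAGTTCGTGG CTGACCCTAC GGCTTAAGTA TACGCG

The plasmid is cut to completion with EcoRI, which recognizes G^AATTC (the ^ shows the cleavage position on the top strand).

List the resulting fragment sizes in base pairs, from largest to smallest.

EcoRI sites (GAATTC) start at positions 28, 128.
EcoRI cuts after the first base of each site, so after positions 28, 128.
Circular molecule, 2 cuts → 2 fragments:
  29–128 → 100 bp
  129–196 then 1–28 → 68 + 28 = 96 bp
Sorted largest to smallest: 100, 96 bp.

100, 96 bp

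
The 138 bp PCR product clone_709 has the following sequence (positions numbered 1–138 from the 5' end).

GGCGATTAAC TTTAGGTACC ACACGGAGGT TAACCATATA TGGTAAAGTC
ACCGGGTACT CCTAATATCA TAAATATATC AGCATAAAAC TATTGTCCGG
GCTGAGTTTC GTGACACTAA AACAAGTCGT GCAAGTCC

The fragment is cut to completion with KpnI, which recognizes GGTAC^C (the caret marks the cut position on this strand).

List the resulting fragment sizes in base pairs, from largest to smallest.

The KpnI site (GGTACC) starts at position 15.
KpnI cuts after base 5 of each site (before the last base), so after position 19.
Linear molecule, 1 cut → 2 fragments:
  1–19 → 19 bp
  20–138 → 119 bp
Sorted largest to smallest: 119, 19 bp.

119, 19 bp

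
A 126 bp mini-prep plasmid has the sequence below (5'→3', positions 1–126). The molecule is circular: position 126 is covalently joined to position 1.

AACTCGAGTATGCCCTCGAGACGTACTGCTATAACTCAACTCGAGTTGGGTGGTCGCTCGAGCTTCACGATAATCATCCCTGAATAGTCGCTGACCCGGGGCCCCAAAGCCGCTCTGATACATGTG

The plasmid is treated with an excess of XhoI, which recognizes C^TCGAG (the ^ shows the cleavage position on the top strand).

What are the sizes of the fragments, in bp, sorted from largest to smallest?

72, 25, 17, 12 bp

XhoI sites (CTCGAG) start at positions 3, 15, 40, 57.
XhoI cuts after the first base of each site, so after positions 3, 15, 40, 57.
Circular molecule, 4 cuts → 4 fragments:
  4–15 → 12 bp
  16–40 → 25 bp
  41–57 → 17 bp
  58–126 then 1–3 → 69 + 3 = 72 bp
Sorted largest to smallest: 72, 25, 17, 12 bp.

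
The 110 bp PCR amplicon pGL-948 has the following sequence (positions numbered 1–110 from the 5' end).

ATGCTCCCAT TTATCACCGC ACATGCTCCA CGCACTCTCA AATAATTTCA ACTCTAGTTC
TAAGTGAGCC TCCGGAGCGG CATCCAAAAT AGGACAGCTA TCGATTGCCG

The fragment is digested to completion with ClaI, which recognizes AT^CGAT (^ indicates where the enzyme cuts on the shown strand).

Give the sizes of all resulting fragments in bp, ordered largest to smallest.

101, 9 bp

The ClaI site (ATCGAT) starts at position 100.
ClaI cuts after base 2 of each site, so after position 101.
Linear molecule, 1 cut → 2 fragments:
  1–101 → 101 bp
  102–110 → 9 bp
Sorted largest to smallest: 101, 9 bp.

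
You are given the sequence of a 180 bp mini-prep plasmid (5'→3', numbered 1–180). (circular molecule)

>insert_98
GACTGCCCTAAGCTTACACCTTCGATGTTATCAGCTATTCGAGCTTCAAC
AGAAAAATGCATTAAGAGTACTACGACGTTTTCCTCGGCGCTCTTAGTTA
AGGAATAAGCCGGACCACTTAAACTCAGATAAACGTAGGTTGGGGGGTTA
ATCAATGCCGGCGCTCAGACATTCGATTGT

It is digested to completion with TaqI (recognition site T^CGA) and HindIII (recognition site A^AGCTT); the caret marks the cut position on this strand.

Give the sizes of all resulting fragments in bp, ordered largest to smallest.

134, 17, 17, 12 bp

TaqI sites (TCGA) start at positions 22, 39, 173.
TaqI cuts after the first base of each site, so after positions 22, 39, 173.
The HindIII site (AAGCTT) starts at position 10.
HindIII cuts after the first base of each site, so after position 10.
Combined cut positions: 10, 22, 39, 173.
Circular molecule, 4 cuts → 4 fragments:
  11–22 → 12 bp
  23–39 → 17 bp
  40–173 → 134 bp
  174–180 then 1–10 → 7 + 10 = 17 bp
Sorted largest to smallest: 134, 17, 17, 12 bp.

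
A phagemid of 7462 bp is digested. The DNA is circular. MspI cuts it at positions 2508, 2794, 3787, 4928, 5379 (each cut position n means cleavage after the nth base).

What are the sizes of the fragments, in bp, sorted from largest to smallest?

4591, 1141, 993, 451, 286 bp

Circular molecule, 5 cuts → 5 fragments:
  2794 − 2508 = 286 bp
  3787 − 2794 = 993 bp
  4928 − 3787 = 1141 bp
  5379 − 4928 = 451 bp
  wrap: 7462 − 5379 + 2508 = 4591 bp
Sorted largest to smallest: 4591, 1141, 993, 451, 286 bp.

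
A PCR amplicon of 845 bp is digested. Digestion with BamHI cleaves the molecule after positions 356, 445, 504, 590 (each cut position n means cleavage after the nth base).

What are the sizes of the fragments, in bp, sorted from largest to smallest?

Linear molecule, 4 cuts → 5 fragments:
  356 − 0 = 356 bp
  445 − 356 = 89 bp
  504 − 445 = 59 bp
  590 − 504 = 86 bp
  845 − 590 = 255 bp
Sorted largest to smallest: 356, 255, 89, 86, 59 bp.

356, 255, 89, 86, 59 bp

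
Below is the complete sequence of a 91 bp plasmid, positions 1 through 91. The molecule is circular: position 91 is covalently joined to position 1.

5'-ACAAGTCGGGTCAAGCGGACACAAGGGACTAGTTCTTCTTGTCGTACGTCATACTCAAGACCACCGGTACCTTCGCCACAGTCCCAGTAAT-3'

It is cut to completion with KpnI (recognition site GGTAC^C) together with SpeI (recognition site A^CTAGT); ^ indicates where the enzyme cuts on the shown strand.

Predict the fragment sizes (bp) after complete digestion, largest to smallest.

49, 42 bp

The KpnI site (GGTACC) starts at position 66.
KpnI cuts after base 5 of each site (before the last base), so after position 70.
The SpeI site (ACTAGT) starts at position 28.
SpeI cuts after the first base of each site, so after position 28.
Combined cut positions: 28, 70.
Circular molecule, 2 cuts → 2 fragments:
  29–70 → 42 bp
  71–91 then 1–28 → 21 + 28 = 49 bp
Sorted largest to smallest: 49, 42 bp.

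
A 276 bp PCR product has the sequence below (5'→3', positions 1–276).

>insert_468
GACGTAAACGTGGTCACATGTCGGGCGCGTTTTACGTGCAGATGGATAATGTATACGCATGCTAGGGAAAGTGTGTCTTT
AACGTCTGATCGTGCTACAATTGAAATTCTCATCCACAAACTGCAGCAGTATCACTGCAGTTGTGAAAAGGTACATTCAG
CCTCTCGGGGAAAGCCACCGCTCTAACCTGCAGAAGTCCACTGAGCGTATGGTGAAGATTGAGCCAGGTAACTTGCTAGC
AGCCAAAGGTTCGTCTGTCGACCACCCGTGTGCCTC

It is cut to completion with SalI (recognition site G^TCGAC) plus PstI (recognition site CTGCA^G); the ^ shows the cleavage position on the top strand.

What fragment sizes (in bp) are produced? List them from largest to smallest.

125, 65, 53, 19, 14 bp

The SalI site (GTCGAC) starts at position 257.
SalI cuts after the first base of each site, so after position 257.
PstI sites (CTGCAG) start at positions 121, 135, 188.
PstI cuts after base 5 of each site (before the last base), so after positions 125, 139, 192.
Combined cut positions: 125, 139, 192, 257.
Linear molecule, 4 cuts → 5 fragments:
  1–125 → 125 bp
  126–139 → 14 bp
  140–192 → 53 bp
  193–257 → 65 bp
  258–276 → 19 bp
Sorted largest to smallest: 125, 65, 53, 19, 14 bp.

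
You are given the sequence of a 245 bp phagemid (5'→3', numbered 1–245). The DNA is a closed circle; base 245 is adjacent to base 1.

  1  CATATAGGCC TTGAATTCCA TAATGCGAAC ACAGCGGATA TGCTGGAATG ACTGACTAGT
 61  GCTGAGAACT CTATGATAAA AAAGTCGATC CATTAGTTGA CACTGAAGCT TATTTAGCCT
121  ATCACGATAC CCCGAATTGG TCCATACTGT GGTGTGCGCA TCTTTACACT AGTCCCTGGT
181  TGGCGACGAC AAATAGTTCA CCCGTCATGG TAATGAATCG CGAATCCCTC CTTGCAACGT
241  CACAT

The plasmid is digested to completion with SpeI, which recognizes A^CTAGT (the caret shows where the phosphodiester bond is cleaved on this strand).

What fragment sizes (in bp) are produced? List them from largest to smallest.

SpeI sites (ACTAGT) start at positions 55, 168.
SpeI cuts after the first base of each site, so after positions 55, 168.
Circular molecule, 2 cuts → 2 fragments:
  56–168 → 113 bp
  169–245 then 1–55 → 77 + 55 = 132 bp
Sorted largest to smallest: 132, 113 bp.

132, 113 bp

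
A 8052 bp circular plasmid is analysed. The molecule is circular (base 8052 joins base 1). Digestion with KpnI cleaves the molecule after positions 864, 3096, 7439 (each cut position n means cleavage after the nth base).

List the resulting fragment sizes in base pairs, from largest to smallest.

4343, 2232, 1477 bp

Circular molecule, 3 cuts → 3 fragments:
  3096 − 864 = 2232 bp
  7439 − 3096 = 4343 bp
  wrap: 8052 − 7439 + 864 = 1477 bp
Sorted largest to smallest: 4343, 2232, 1477 bp.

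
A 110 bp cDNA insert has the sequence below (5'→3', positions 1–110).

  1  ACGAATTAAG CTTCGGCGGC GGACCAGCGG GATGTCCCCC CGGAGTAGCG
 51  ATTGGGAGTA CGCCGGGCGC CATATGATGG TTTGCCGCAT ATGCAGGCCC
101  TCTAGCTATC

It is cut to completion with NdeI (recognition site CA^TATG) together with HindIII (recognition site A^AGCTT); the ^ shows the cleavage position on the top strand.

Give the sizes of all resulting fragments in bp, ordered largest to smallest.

64, 21, 17, 8 bp

NdeI sites (CATATG) start at positions 71, 88.
NdeI cuts after base 2 of each site, so after positions 72, 89.
The HindIII site (AAGCTT) starts at position 8.
HindIII cuts after the first base of each site, so after position 8.
Combined cut positions: 8, 72, 89.
Linear molecule, 3 cuts → 4 fragments:
  1–8 → 8 bp
  9–72 → 64 bp
  73–89 → 17 bp
  90–110 → 21 bp
Sorted largest to smallest: 64, 21, 17, 8 bp.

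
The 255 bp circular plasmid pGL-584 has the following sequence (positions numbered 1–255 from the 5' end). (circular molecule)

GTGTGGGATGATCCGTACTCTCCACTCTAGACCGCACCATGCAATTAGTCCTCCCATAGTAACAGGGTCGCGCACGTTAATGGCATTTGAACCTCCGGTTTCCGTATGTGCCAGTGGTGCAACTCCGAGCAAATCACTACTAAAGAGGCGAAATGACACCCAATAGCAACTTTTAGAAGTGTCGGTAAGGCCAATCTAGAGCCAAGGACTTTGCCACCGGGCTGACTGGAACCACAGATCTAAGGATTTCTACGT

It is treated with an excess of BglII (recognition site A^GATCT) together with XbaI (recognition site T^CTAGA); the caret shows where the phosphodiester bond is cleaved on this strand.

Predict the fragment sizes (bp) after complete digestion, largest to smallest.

The BglII site (AGATCT) starts at position 236.
BglII cuts after the first base of each site, so after position 236.
XbaI sites (TCTAGA) start at positions 26, 195.
XbaI cuts after the first base of each site, so after positions 26, 195.
Combined cut positions: 26, 195, 236.
Circular molecule, 3 cuts → 3 fragments:
  27–195 → 169 bp
  196–236 → 41 bp
  237–255 then 1–26 → 19 + 26 = 45 bp
Sorted largest to smallest: 169, 45, 41 bp.

169, 45, 41 bp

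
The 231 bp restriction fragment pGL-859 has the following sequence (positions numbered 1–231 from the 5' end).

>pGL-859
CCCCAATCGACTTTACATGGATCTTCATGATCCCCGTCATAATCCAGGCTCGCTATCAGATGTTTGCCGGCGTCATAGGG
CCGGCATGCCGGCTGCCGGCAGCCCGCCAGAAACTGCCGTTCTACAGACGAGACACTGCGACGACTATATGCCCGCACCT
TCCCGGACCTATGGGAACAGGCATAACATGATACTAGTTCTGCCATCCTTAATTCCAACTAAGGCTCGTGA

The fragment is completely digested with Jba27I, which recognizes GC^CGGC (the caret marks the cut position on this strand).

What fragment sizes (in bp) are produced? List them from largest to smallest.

Jba27I sites (GCCGGC) start at positions 66, 80, 88, 95.
Jba27I cuts after base 2 of each site, so after positions 67, 81, 89, 96.
Linear molecule, 4 cuts → 5 fragments:
  1–67 → 67 bp
  68–81 → 14 bp
  82–89 → 8 bp
  90–96 → 7 bp
  97–231 → 135 bp
Sorted largest to smallest: 135, 67, 14, 8, 7 bp.

135, 67, 14, 8, 7 bp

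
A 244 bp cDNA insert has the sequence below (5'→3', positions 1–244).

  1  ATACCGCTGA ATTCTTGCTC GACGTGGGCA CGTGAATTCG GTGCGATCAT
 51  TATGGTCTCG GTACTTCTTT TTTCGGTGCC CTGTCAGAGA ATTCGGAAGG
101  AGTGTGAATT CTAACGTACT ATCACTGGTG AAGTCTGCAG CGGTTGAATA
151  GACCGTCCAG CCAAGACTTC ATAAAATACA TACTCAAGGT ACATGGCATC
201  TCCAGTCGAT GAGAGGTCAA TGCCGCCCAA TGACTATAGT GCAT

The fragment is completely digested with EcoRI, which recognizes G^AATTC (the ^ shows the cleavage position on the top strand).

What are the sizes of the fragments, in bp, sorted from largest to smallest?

138, 55, 25, 17, 9 bp

EcoRI sites (GAATTC) start at positions 9, 34, 89, 106.
EcoRI cuts after the first base of each site, so after positions 9, 34, 89, 106.
Linear molecule, 4 cuts → 5 fragments:
  1–9 → 9 bp
  10–34 → 25 bp
  35–89 → 55 bp
  90–106 → 17 bp
  107–244 → 138 bp
Sorted largest to smallest: 138, 55, 25, 17, 9 bp.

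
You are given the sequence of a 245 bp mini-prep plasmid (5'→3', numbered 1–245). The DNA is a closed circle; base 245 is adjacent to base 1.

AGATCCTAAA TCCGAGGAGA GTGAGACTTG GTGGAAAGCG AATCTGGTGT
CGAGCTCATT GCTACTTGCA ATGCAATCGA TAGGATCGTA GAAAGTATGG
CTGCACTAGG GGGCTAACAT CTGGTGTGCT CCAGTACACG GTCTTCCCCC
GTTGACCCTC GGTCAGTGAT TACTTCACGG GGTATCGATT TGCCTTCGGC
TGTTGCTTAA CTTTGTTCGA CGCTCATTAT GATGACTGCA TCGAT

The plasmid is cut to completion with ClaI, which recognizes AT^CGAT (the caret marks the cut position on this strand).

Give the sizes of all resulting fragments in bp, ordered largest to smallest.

108, 81, 56 bp

ClaI sites (ATCGAT) start at positions 76, 184, 240.
ClaI cuts after base 2 of each site, so after positions 77, 185, 241.
Circular molecule, 3 cuts → 3 fragments:
  78–185 → 108 bp
  186–241 → 56 bp
  242–245 then 1–77 → 4 + 77 = 81 bp
Sorted largest to smallest: 108, 81, 56 bp.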